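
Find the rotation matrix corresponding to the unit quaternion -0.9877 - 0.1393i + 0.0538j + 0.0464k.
[[0.9899, 0.0767, -0.1192], [-0.1066, 0.9569, -0.2702], [0.0933, 0.2802, 0.9554]]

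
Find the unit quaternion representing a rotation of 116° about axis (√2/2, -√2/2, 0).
0.5299 + 0.5997i - 0.5997j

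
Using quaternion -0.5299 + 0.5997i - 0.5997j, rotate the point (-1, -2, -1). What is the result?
(0.522, -0.478, 2.345)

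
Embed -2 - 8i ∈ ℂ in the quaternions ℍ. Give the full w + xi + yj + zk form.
-2 - 8i + 0j + 0k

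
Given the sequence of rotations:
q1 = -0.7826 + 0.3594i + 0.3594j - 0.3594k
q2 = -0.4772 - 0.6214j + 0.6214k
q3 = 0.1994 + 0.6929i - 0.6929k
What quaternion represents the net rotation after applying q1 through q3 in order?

q2 · q1 = 0.8201 - 0.1715i + 0.5381j - 0.0915k
q3 · q2 · q1 = 0.219 + 0.9069i + 0.2895j - 0.2136k
0.219 + 0.9069i + 0.2895j - 0.2136k


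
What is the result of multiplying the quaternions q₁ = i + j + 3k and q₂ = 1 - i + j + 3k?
-9 + i - 5j + 5k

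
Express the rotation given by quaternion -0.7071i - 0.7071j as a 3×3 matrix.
[[0, 1, 0], [1, 0, 0], [0, 0, -1]]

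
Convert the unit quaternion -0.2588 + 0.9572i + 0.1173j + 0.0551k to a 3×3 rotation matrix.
[[0.9664, 0.2531, 0.0448], [0.196, -0.8385, 0.5084], [0.1662, -0.4825, -0.86]]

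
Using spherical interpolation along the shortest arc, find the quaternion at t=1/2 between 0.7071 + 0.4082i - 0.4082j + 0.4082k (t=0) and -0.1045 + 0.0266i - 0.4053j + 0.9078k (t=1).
0.3511 + 0.2533i - 0.474j + 0.7667k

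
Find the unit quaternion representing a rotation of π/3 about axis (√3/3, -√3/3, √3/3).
0.866 + 0.2887i - 0.2887j + 0.2887k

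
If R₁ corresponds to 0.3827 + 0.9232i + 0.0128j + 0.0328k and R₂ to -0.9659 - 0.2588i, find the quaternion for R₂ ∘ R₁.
-0.1307 - 0.9908i - 0.0039j - 0.035k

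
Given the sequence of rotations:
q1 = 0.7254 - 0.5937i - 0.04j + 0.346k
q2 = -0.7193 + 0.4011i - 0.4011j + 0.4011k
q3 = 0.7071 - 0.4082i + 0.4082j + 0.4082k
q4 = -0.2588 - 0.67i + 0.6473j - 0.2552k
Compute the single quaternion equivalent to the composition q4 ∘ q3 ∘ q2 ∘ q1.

q2 · q1 = -0.4385 + 0.5953i - 0.6391j - 0.2121k
q3 · q2 · q1 = 0.2804 + 0.7742i - 0.4745j - 0.3111k
q4 · q3 · q2 · q1 = 0.6739 - 0.7107i - 0.1017j - 0.1743k
0.6739 - 0.7107i - 0.1017j - 0.1743k


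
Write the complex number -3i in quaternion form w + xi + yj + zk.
0 - 3i + 0j + 0k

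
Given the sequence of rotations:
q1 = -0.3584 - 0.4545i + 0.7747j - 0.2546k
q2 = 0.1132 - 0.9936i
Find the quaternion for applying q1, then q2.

q2 · q1 = -0.4922 + 0.3047i - 0.1653j - 0.7986k
-0.4922 + 0.3047i - 0.1653j - 0.7986k


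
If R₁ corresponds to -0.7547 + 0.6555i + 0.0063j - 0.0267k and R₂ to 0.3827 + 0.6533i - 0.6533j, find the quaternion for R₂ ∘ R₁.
-0.7129 - 0.2247i + 0.5129j + 0.4221k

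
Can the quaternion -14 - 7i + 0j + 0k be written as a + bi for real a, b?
Yes. The quaternion -14 - 7i has j- and k-coefficients y = z = 0, so it lies in the complex subalgebra spanned by 1 and i.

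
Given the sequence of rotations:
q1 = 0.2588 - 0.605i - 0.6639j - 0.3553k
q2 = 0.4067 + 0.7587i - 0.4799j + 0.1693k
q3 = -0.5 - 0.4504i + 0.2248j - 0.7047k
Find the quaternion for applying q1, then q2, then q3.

q2 · q1 = 0.3058 + 0.2332i - 0.2271j - 0.8947k
q3 · q2 · q1 = -0.6273 - 0.6155i - 0.385j + 0.2817k
-0.6273 - 0.6155i - 0.385j + 0.2817k


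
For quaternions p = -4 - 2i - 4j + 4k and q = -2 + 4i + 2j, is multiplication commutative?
No: pq = 24 - 20i + 16j + 4k ≠ 24 - 4i - 16j - 20k = qp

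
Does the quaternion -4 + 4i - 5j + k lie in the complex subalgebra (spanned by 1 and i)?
No. The quaternion -4 + 4i - 5j + k has j-coefficient y = -5 and k-coefficient z = 1, not both zero, so it does not lie in the complex subalgebra spanned by 1 and i.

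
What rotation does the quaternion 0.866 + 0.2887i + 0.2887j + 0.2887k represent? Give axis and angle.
axis = (√3/3, √3/3, √3/3), θ = π/3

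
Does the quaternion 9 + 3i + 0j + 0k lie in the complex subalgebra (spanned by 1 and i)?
Yes. The quaternion 9 + 3i has j- and k-coefficients y = z = 0, so it lies in the complex subalgebra spanned by 1 and i.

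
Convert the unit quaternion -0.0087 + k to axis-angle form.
axis = (0, 0, 1), θ = 181°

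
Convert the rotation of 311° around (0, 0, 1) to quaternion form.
-0.91 + 0.4147k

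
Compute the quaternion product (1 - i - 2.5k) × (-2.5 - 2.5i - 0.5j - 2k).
-10 - 1.25i + 3.75j + 4.75k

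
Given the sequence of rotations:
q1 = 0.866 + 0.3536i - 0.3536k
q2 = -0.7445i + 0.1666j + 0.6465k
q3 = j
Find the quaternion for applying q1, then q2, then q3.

q2 · q1 = 0.4919 - 0.7036i + 0.1096j + 0.501k
q3 · q2 · q1 = -0.1096 + 0.501i + 0.4919j + 0.7036k
-0.1096 + 0.501i + 0.4919j + 0.7036k


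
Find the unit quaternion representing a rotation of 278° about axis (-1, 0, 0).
-0.7547 - 0.6561i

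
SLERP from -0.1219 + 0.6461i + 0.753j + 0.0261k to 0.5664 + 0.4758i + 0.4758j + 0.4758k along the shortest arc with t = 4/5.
0.4497 + 0.5497i + 0.5742j + 0.4073k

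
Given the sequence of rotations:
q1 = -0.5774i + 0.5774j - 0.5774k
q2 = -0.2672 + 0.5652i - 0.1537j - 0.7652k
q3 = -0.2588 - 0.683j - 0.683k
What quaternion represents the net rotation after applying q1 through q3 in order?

q2 · q1 = -0.0267 + 0.6849i + 0.6139j + 0.3919k
q3 · q2 · q1 = 0.6939 - 0.0256i - 0.6084j + 0.3846k
0.6939 - 0.0256i - 0.6084j + 0.3846k


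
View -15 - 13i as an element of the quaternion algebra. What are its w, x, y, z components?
-15 - 13i + 0j + 0k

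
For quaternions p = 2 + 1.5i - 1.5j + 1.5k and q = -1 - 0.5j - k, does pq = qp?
No: pq = -1.25 + 0.75i + 2j - 4.25k ≠ -1.25 - 3.75i - j - 2.75k = qp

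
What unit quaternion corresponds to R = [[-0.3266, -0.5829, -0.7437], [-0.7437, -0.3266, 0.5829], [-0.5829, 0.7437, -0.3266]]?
-0.0698 - 0.5759i + 0.5759j + 0.5759k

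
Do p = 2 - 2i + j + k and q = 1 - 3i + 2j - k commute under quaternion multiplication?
No: pq = -5 - 11i - 2k ≠ -5 - 5i + 10j = qp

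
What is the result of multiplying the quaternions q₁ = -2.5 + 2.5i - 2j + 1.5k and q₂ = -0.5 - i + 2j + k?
6.25 - 3.75i - 8j - 0.25k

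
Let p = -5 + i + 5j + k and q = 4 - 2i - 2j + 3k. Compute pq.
-11 + 31i + 25j - 3k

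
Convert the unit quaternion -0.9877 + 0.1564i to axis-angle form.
axis = (1, 0, 0), θ = 342°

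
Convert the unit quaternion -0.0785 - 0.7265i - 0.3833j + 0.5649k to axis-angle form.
axis = (-0.7288, -0.3845, 0.5666), θ = 189°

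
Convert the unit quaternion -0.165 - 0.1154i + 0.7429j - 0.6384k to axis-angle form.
axis = (-0.117, 0.7532, -0.6473), θ = 199°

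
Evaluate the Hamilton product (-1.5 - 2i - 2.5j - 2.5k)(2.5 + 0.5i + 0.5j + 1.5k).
2.25 - 8.25i - 5.25j - 8.25k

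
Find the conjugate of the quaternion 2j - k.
-2j + k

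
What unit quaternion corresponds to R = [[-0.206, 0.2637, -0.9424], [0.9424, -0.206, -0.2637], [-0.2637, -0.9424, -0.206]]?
0.309 - 0.5491i - 0.5491j + 0.5491k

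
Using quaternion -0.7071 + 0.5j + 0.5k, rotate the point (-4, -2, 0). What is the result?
(-1.414, 1.828, -3.828)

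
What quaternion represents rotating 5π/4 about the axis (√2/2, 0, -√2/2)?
-0.3827 + 0.6533i - 0.6533k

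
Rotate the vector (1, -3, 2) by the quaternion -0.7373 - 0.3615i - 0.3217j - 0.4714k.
(3.367, -0.414, -1.579)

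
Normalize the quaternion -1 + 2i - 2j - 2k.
-0.2774 + 0.5547i - 0.5547j - 0.5547k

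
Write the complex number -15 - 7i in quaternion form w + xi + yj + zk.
-15 - 7i + 0j + 0k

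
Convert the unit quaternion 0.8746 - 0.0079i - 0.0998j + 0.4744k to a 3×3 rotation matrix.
[[0.53, -0.8282, -0.1821], [0.8314, 0.5498, -0.0809], [0.1671, -0.1085, 0.98]]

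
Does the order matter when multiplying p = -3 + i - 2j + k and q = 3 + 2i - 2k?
Yes: pq = -9 + i - 2j + 13k ≠ -9 - 7i - 10j + 5k = qp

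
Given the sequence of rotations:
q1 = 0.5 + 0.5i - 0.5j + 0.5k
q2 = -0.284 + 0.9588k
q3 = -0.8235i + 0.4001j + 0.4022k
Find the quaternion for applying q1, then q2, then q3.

q2 · q1 = -0.6214 + 0.3374i + 0.6214j + 0.3374k
q3 · q2 · q1 = -0.1065 + 0.3968i + 0.1649j - 0.8966k
-0.1065 + 0.3968i + 0.1649j - 0.8966k


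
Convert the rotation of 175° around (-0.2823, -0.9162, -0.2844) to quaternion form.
0.0436 - 0.282i - 0.9153j - 0.2841k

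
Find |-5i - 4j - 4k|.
√57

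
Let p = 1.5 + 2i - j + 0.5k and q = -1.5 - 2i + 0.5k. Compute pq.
1.5 - 6.5i - 0.5j - 2k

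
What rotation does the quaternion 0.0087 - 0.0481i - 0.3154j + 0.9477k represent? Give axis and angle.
axis = (-0.0481, -0.3154, 0.9477), θ = 179°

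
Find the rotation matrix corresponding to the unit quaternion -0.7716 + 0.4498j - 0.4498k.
[[0.1907, -0.6941, -0.6941], [0.6941, 0.5954, -0.4046], [0.6941, -0.4046, 0.5954]]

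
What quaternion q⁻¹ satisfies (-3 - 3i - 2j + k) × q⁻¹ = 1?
-0.1304 + 0.1304i + 0.087j - 0.0435k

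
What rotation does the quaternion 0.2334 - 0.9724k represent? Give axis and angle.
axis = (0, 0, -1), θ = 153°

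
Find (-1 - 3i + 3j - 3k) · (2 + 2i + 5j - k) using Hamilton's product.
-14 + 4i - 8j - 26k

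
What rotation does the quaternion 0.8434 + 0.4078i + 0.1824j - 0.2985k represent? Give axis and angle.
axis = (0.759, 0.3395, -0.5556), θ = 65°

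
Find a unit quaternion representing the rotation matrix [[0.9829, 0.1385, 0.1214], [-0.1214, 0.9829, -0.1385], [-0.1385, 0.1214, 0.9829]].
0.9936 + 0.0654i + 0.0654j - 0.0654k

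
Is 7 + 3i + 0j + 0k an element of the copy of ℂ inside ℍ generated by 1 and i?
Yes. The quaternion 7 + 3i has j- and k-coefficients y = z = 0, so it lies in the complex subalgebra spanned by 1 and i.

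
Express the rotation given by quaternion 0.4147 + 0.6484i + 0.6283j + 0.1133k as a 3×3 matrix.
[[0.1848, 0.7208, 0.668], [0.9088, 0.1335, -0.3954], [-0.3742, 0.6802, -0.6304]]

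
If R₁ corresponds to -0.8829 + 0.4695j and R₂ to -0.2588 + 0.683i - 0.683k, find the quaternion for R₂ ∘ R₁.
0.2285 - 0.2824i - 0.1215j + 0.9237k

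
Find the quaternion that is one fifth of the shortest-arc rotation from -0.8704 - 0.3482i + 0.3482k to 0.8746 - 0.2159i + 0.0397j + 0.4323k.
-0.9495 - 0.246i - 0.0094j + 0.1948k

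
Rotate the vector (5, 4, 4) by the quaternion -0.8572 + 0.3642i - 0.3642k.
(0.115, 7.497, -0.885)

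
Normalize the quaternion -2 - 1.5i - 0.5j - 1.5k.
-0.6761 - 0.5071i - 0.169j - 0.5071k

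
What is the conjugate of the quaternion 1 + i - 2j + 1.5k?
1 - i + 2j - 1.5k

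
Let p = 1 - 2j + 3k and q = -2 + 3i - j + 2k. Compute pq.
-10 + 2i + 12j + 2k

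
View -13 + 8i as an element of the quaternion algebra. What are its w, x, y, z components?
-13 + 8i + 0j + 0k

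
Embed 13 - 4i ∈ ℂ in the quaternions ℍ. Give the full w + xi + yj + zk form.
13 - 4i + 0j + 0k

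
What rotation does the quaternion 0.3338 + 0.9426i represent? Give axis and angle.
axis = (1, 0, 0), θ = 141°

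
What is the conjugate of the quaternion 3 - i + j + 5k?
3 + i - j - 5k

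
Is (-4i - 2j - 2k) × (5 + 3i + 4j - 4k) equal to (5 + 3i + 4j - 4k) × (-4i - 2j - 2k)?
No: pq = 12 - 4i - 32j - 20k ≠ 12 - 36i + 12j = qp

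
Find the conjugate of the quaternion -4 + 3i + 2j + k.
-4 - 3i - 2j - k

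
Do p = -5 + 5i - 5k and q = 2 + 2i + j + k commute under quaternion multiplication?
No: pq = -15 + 5i - 20j - 10k ≠ -15 - 5i + 10j - 20k = qp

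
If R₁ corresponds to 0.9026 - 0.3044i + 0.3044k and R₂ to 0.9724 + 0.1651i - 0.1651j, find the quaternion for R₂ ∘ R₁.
0.9279 - 0.1972i - 0.1993j + 0.2457k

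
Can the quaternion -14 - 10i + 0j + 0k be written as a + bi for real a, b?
Yes. The quaternion -14 - 10i has j- and k-coefficients y = z = 0, so it lies in the complex subalgebra spanned by 1 and i.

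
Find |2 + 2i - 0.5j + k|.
3.041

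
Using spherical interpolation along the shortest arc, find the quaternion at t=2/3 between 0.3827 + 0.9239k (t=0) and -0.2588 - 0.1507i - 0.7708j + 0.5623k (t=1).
-0.04 - 0.1142i - 0.584j + 0.8027k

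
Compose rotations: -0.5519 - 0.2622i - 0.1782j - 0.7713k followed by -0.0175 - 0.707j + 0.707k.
0.429 + 0.6759i + 0.2079j - 0.5621k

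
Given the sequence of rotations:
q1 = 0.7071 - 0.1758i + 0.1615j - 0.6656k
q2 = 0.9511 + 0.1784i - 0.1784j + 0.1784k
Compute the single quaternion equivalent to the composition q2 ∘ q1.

q2 · q1 = 0.8514 + 0.0489i + 0.1148j - 0.5095k
0.8514 + 0.0489i + 0.1148j - 0.5095k


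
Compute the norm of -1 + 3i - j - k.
√12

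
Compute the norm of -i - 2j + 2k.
3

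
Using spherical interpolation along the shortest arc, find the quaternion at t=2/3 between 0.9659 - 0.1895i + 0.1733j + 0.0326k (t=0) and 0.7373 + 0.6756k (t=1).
0.8686 - 0.0687i + 0.0628j + 0.4867k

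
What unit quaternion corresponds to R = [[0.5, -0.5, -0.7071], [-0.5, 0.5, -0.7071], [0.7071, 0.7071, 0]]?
0.7071 + 0.5i - 0.5j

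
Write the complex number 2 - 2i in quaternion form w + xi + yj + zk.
2 - 2i + 0j + 0k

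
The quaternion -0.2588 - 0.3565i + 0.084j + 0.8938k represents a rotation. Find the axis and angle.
axis = (-0.3691, 0.087, 0.9253), θ = 7π/6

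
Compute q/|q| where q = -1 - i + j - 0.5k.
-0.5547 - 0.5547i + 0.5547j - 0.2774k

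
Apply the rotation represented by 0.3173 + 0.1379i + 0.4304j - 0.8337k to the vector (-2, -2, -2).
(0.139, 3.287, 1.083)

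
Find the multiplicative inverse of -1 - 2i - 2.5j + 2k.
-0.0656 + 0.1311i + 0.1639j - 0.1311k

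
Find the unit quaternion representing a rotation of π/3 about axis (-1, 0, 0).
0.866 - 0.5i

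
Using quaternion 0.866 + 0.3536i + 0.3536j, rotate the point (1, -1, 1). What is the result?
(1.112, -1.112, -0.725)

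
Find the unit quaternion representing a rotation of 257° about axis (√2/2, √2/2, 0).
-0.6225 + 0.5534i + 0.5534j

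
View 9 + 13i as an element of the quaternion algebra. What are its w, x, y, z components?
9 + 13i + 0j + 0k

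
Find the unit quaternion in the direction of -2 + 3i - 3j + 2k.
-0.3922 + 0.5883i - 0.5883j + 0.3922k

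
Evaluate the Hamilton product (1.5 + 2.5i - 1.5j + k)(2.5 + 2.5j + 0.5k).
7 + 3i - 1.25j + 9.5k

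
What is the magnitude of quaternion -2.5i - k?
2.693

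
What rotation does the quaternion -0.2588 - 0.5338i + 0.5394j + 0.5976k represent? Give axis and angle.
axis = (-0.5526, 0.5584, 0.6187), θ = 7π/6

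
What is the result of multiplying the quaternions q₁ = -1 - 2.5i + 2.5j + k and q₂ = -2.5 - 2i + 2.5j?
-8.75 + 5.75i - 10.75j - 3.75k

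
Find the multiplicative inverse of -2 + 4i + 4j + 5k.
-0.0328 - 0.0656i - 0.0656j - 0.082k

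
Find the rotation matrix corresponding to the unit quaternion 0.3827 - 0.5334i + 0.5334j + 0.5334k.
[[-0.1381, -0.9773, -0.1608], [-0.1608, -0.1381, 0.9773], [-0.9773, 0.1608, -0.1381]]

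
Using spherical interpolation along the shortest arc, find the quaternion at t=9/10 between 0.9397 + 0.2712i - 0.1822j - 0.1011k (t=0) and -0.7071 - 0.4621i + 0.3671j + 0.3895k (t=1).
0.7381 + 0.4468i - 0.3515j - 0.3634k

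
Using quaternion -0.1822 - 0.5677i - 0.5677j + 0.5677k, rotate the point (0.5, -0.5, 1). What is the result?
(-1.008, -0.488, -0.496)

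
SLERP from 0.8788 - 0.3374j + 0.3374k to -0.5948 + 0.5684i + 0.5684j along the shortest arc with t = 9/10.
0.6432 - 0.5218i - 0.5591j + 0.0373k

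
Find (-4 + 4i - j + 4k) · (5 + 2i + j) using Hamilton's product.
-27 + 8i - j + 26k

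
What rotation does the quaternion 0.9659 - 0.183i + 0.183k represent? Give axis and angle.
axis = (-√2/2, 0, √2/2), θ = π/6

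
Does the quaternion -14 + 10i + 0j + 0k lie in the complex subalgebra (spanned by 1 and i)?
Yes. The quaternion -14 + 10i has j- and k-coefficients y = z = 0, so it lies in the complex subalgebra spanned by 1 and i.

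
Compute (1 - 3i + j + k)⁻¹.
0.0833 + 0.25i - 0.0833j - 0.0833k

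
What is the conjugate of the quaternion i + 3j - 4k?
-i - 3j + 4k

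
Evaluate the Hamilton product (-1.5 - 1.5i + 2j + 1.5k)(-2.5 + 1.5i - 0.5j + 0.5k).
6.25 + 3.25i - 1.25j - 6.75k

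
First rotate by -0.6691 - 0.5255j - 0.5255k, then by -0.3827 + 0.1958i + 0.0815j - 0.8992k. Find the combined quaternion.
-0.1736 - 0.6464i + 0.2495j + 0.6999k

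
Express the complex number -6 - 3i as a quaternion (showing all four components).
-6 - 3i + 0j + 0k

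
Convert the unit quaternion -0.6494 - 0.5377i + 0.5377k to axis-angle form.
axis = (-√2/2, 0, √2/2), θ = 261°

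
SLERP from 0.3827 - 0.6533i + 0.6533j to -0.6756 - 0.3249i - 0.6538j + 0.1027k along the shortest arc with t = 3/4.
0.6702 + 0.0693i + 0.7341j - 0.0843k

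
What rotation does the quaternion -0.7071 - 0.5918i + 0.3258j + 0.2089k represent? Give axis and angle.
axis = (-0.8369, 0.4607, 0.2954), θ = 3π/2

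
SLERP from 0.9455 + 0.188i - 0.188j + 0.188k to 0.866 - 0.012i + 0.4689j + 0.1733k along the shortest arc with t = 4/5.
0.9195 + 0.0309i + 0.3461j + 0.1837k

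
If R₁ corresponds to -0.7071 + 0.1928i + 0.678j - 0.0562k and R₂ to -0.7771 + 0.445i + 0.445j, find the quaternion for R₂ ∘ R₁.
0.162 - 0.4895i - 0.8165j + 0.2596k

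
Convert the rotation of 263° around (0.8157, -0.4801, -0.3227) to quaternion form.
-0.6626 + 0.6109i - 0.3596j - 0.2417k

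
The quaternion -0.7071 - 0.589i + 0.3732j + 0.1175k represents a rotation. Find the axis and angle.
axis = (-0.833, 0.5278, 0.1662), θ = 3π/2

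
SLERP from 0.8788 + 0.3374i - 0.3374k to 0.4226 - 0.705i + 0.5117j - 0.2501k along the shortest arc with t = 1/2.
0.8339 - 0.2355i + 0.3279j - 0.3764k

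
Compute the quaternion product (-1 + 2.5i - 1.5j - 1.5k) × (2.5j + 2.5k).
7.5 - 8.75j + 3.75k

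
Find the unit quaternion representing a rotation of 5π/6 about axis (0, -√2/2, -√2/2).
0.2588 - 0.683j - 0.683k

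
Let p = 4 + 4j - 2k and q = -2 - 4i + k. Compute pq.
-6 - 12i + 24k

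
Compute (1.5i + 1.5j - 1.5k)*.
-1.5i - 1.5j + 1.5k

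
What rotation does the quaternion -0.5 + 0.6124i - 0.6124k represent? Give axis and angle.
axis = (√2/2, 0, -√2/2), θ = 4π/3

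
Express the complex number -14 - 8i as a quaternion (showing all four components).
-14 - 8i + 0j + 0k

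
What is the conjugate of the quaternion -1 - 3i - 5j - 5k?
-1 + 3i + 5j + 5k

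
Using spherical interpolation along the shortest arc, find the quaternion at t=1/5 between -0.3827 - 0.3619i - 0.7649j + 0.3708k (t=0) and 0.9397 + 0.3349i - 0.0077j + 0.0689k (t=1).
-0.5617 - 0.3954i - 0.6601j + 0.304k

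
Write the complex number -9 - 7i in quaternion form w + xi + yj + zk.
-9 - 7i + 0j + 0k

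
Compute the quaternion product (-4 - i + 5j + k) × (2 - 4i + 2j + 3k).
-25 + 27i + j + 8k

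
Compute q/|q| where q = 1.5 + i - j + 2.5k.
0.4629 + 0.3086i - 0.3086j + 0.7715k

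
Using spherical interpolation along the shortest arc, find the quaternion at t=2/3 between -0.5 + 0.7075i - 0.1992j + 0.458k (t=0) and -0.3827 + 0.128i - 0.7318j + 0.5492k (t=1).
-0.4571 + 0.3526i - 0.5943j + 0.56k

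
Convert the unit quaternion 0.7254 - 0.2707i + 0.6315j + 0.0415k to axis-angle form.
axis = (-0.3933, 0.9174, 0.0603), θ = 87°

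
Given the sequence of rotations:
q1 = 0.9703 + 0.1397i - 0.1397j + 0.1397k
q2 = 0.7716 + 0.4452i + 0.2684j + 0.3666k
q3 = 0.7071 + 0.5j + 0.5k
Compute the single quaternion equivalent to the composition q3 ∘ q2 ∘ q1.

q2 · q1 = 0.6728 + 0.6285i + 0.1417j + 0.3638k
q3 · q2 · q1 = 0.223 + 0.5555i + 0.7508j + 0.2794k
0.223 + 0.5555i + 0.7508j + 0.2794k


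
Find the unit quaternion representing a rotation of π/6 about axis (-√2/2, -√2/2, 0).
0.9659 - 0.183i - 0.183j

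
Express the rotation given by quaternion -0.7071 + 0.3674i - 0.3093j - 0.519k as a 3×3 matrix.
[[0.2699, -0.9612, 0.0561], [0.5067, 0.1913, 0.8406], [-0.8188, -0.1985, 0.5387]]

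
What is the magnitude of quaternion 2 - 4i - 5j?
√45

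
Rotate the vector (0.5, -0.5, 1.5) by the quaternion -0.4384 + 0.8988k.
(-0.702, -0.086, 1.5)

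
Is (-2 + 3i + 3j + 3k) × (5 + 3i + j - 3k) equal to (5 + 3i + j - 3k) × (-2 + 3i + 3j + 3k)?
No: pq = -13 - 3i + 31j + 15k ≠ -13 + 21i - 5j + 27k = qp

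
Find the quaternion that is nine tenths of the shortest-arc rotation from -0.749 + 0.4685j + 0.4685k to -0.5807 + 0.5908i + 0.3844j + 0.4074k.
-0.6096 + 0.5387i + 0.4006j + 0.4216k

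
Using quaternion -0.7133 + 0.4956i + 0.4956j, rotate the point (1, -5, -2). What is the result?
(-0.533, -3.467, 4.207)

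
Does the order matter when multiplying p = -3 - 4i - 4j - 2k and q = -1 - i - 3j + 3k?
Yes: pq = -7 - 11i + 27j + k ≠ -7 + 25i - j - 15k = qp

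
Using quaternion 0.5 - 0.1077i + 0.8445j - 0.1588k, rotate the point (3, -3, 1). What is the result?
(-0.482, -3.962, -1.753)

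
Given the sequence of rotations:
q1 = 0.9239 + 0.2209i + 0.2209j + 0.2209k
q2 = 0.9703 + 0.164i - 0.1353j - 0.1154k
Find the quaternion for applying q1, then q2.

q2 · q1 = 0.9156 + 0.3615i + 0.0276j + 0.1738k
0.9156 + 0.3615i + 0.0276j + 0.1738k


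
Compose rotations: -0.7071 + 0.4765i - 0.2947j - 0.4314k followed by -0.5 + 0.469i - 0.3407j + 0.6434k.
0.3072 - 0.2333i + 0.8972j - 0.2151k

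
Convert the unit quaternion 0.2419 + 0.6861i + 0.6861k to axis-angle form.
axis = (√2/2, 0, √2/2), θ = 152°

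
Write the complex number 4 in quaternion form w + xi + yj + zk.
4 + 0i + 0j + 0k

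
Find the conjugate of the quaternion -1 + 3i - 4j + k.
-1 - 3i + 4j - k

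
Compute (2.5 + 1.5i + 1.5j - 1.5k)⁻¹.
0.1923 - 0.1154i - 0.1154j + 0.1154k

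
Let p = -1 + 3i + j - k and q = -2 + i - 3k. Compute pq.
-4 - 10i + 6j + 4k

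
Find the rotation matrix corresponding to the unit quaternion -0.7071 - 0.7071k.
[[0, -1, 0], [1, 0, 0], [0, 0, 1]]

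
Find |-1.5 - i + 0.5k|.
1.871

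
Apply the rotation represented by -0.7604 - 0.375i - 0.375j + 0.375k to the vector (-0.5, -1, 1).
(-0.781, -1.145, 0.574)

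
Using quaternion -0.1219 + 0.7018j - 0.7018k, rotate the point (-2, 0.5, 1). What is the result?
(1.684, -1.32, -0.82)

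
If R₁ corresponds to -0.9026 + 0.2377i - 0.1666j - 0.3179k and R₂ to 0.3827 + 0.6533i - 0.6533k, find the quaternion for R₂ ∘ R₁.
-0.7084 - 0.6075i - 0.0114j + 0.3592k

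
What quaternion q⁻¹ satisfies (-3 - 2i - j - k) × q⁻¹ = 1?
-0.2 + 0.1333i + 0.0667j + 0.0667k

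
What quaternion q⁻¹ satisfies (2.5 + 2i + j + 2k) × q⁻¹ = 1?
0.1639 - 0.1311i - 0.0656j - 0.1311k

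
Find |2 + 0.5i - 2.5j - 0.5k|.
3.279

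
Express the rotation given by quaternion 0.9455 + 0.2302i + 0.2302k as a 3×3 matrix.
[[0.894, -0.4353, 0.106], [0.4353, 0.788, -0.4353], [0.106, 0.4353, 0.894]]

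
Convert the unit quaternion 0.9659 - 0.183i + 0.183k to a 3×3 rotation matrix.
[[0.933, -0.3535, -0.067], [0.3535, 0.866, 0.3535], [-0.067, -0.3535, 0.933]]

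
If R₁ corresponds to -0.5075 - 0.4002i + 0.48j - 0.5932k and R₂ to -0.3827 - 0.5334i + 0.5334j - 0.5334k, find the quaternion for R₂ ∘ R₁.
-0.5917 + 0.3635i - 0.5573j + 0.4552k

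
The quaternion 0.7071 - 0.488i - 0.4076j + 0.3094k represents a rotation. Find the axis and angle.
axis = (-0.6901, -0.5764, 0.4376), θ = π/2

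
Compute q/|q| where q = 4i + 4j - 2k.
0.6667i + 0.6667j - 0.3333k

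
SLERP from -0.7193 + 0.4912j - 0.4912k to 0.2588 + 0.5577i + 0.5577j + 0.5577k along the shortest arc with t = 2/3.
-0.5357 - 0.4524i - 0.2299j - 0.6749k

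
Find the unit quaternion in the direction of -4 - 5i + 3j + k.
-0.5601 - 0.7001i + 0.4201j + 0.14k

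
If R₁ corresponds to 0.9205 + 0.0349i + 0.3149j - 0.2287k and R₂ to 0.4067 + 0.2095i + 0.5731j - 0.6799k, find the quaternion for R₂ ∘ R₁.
0.0311 + 0.2901i + 0.6798j - 0.6729k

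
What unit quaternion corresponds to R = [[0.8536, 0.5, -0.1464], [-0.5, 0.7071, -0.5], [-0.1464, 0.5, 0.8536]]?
0.9239 + 0.2706i - 0.2706k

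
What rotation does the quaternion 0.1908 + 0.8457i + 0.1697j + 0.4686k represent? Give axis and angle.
axis = (0.8615, 0.1729, 0.4774), θ = 158°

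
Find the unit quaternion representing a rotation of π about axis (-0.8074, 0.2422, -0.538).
-0.8074i + 0.2422j - 0.538k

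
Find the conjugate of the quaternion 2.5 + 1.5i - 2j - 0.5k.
2.5 - 1.5i + 2j + 0.5k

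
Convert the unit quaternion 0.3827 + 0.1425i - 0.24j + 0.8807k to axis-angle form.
axis = (0.1542, -0.2598, 0.9533), θ = 3π/4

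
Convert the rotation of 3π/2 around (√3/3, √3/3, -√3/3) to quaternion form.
-0.7071 + 0.4082i + 0.4082j - 0.4082k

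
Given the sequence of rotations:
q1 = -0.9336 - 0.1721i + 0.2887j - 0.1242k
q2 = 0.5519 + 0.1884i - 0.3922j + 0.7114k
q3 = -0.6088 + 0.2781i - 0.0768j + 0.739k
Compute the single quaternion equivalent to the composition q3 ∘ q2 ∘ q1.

q2 · q1 = -0.2812 - 0.4275i + 0.4265j - 0.7458k
q3 · q2 · q1 = 0.874 - 0.0758i - 0.3466j + 0.332k
0.874 - 0.0758i - 0.3466j + 0.332k


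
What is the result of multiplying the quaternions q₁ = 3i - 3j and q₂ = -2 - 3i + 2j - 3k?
15 + 3i + 15j - 3k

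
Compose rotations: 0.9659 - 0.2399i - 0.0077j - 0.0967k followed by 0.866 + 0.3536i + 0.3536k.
0.9555 + 0.1365i - 0.0573j + 0.2551k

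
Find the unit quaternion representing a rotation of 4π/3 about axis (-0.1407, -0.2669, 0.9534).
-0.5 - 0.1218i - 0.2311j + 0.8257k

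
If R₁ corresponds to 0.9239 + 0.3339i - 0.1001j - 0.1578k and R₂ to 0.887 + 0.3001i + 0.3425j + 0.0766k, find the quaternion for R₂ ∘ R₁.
0.7657 + 0.5271i + 0.3006j - 0.2136k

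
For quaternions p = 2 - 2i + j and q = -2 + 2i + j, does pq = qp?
No: pq = -1 + 8i - 4k ≠ -1 + 8i + 4k = qp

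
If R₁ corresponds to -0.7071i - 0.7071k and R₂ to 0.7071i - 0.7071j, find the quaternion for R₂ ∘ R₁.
0.5 + 0.5i + 0.5j - 0.5k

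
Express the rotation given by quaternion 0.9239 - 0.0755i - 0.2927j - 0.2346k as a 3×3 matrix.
[[0.7186, 0.4777, -0.5054], [-0.3893, 0.8785, 0.2768], [0.5763, -0.0022, 0.8173]]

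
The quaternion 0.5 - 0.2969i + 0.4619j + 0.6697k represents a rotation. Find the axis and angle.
axis = (-0.3428, 0.5334, 0.7733), θ = 2π/3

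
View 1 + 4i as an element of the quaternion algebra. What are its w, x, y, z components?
1 + 4i + 0j + 0k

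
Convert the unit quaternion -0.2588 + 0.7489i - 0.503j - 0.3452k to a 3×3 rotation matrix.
[[0.2557, -0.9321, -0.2567], [-0.5747, -0.36, 0.7349], [-0.7774, -0.0404, -0.6277]]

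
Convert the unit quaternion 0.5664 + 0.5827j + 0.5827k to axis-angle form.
axis = (0, √2/2, √2/2), θ = 111°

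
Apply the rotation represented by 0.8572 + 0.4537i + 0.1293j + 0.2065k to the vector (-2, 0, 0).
(-1.763, -0.943, 0.069)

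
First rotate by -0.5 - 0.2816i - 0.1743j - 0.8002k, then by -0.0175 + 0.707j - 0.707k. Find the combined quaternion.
-0.4338 - 0.684i - 0.1514j + 0.5666k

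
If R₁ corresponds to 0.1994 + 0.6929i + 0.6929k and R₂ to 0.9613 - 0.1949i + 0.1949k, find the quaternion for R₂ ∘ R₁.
0.1917 + 0.6272i + 0.2701j + 0.7049k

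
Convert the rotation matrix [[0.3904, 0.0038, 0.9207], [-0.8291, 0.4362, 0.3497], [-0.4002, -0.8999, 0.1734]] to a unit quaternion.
0.7071 - 0.4418i + 0.467j - 0.2945k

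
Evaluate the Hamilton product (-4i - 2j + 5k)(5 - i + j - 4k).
18 - 17i - 31j + 19k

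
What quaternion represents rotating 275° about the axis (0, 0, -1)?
-0.7373 - 0.6756k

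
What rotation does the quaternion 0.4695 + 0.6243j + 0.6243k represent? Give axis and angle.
axis = (0, √2/2, √2/2), θ = 124°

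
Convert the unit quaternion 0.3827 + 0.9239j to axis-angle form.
axis = (0, 1, 0), θ = 3π/4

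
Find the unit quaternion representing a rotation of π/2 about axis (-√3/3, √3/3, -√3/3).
0.7071 - 0.4082i + 0.4082j - 0.4082k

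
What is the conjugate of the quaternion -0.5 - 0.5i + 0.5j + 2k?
-0.5 + 0.5i - 0.5j - 2k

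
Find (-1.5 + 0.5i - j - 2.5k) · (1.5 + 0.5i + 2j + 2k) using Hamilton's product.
4.5 + 3i - 6.75j - 5.25k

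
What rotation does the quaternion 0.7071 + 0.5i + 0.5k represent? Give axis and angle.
axis = (√2/2, 0, √2/2), θ = π/2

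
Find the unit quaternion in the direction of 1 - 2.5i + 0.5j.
0.3651 - 0.9129i + 0.1826j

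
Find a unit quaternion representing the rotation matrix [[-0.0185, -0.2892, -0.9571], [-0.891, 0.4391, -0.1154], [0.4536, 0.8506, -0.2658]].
0.5373 + 0.4495i - 0.6564j - 0.28k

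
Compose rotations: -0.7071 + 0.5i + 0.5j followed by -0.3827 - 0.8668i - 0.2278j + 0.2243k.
0.8179 + 0.3094i + 0.0819j - 0.4781k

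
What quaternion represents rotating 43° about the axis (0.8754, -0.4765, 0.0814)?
0.9304 + 0.3208i - 0.1746j + 0.0298k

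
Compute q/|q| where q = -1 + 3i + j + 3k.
-0.2236 + 0.6708i + 0.2236j + 0.6708k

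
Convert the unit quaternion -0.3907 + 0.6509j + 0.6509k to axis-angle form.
axis = (0, √2/2, √2/2), θ = 226°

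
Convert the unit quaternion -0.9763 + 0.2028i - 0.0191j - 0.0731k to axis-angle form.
axis = (0.9371, -0.0883, -0.3378), θ = 335°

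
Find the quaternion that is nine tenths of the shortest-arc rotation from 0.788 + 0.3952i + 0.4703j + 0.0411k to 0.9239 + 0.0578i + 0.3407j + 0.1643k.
0.917 + 0.0929i + 0.3566j + 0.1529k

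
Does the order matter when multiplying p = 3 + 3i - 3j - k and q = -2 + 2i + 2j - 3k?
Yes: pq = -9 + 11i + 19j + 5k ≠ -9 - 11i + 5j - 19k = qp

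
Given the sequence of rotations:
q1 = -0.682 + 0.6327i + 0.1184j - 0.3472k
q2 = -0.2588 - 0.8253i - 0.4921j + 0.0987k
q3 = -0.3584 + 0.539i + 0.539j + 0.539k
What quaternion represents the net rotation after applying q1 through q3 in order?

q2 · q1 = 0.7912 + 0.5583i + 0.0809j + 0.2362k
q3 · q2 · q1 = -0.7554 + 0.3101i + 0.5711j + 0.0845k
-0.7554 + 0.3101i + 0.5711j + 0.0845k


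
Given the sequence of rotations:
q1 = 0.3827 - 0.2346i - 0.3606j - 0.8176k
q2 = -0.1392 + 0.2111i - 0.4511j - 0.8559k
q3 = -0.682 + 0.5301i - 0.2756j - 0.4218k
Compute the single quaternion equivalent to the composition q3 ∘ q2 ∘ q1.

q2 · q1 = -0.8662 + 0.1736i + 0.2509j - 0.3957k
q3 · q2 · q1 = 0.401 - 0.3627i + 0.2041j + 0.8161k
0.401 - 0.3627i + 0.2041j + 0.8161k


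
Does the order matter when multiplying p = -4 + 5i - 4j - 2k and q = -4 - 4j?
Yes: pq = -28i + 32j - 12k ≠ -12i + 32j + 28k = qp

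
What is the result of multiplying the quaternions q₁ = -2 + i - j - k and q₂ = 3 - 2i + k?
-3 + 6i - 2j - 7k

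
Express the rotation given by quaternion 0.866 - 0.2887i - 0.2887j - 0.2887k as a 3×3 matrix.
[[0.6666, 0.6667, -0.3333], [-0.3333, 0.6666, 0.6667], [0.6667, -0.3333, 0.6666]]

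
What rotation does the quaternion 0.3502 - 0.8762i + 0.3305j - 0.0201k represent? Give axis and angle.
axis = (-0.9354, 0.3528, -0.0215), θ = 139°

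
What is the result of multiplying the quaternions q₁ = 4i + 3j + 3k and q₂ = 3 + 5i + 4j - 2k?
-26 - 6i + 32j + 10k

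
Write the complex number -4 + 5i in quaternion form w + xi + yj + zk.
-4 + 5i + 0j + 0k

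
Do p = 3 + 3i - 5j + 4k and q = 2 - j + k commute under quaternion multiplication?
No: pq = -3 + 5i - 16j + 8k ≠ -3 + 7i - 10j + 14k = qp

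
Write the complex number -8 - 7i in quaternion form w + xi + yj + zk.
-8 - 7i + 0j + 0k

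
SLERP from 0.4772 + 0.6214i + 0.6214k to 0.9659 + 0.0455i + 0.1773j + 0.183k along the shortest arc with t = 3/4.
0.9101 + 0.2147i + 0.1419j + 0.3248k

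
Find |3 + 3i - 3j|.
√27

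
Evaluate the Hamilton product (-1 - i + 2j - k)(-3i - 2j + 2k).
3 + 5i + 7j + 6k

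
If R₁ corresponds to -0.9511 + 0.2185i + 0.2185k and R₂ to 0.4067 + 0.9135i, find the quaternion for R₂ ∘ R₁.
-0.5864 - 0.78i - 0.1996j + 0.0889k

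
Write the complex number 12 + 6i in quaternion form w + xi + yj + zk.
12 + 6i + 0j + 0k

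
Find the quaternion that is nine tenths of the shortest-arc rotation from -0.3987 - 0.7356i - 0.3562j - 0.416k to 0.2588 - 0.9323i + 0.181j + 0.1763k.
0.1937 - 0.9662i + 0.1259j + 0.1141k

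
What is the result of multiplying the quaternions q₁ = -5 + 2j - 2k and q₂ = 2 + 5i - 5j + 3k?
6 - 29i + 19j - 29k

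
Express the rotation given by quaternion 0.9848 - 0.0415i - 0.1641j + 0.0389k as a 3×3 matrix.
[[0.9431, -0.063, -0.3264], [0.0902, 0.9935, 0.069], [0.32, -0.0945, 0.9427]]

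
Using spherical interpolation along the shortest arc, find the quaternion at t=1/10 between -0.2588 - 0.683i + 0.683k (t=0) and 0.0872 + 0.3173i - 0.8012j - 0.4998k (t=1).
-0.2503 - 0.6707i + 0.0935j + 0.692k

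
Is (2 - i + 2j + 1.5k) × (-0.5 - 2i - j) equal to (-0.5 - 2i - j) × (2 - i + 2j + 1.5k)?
No: pq = -1 - 2i - 6j + 4.25k ≠ -1 - 5i - 5.75k = qp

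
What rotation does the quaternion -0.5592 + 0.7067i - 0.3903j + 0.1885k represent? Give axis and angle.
axis = (0.8524, -0.4708, 0.2274), θ = 248°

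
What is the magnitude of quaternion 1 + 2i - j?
√6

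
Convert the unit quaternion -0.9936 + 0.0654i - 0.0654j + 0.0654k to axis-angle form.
axis = (√3/3, -√3/3, √3/3), θ = 347°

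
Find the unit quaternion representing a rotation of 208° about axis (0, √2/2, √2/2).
-0.2419 + 0.6861j + 0.6861k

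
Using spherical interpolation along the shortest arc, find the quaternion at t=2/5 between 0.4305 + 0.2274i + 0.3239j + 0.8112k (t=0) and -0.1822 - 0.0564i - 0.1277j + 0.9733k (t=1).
0.199 + 0.1228i + 0.1539j + 0.96k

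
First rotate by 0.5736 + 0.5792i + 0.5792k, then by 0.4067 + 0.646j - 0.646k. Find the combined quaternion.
0.6074 + 0.6097i - 0.0036j - 0.5091k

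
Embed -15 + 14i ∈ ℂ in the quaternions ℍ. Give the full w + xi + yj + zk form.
-15 + 14i + 0j + 0k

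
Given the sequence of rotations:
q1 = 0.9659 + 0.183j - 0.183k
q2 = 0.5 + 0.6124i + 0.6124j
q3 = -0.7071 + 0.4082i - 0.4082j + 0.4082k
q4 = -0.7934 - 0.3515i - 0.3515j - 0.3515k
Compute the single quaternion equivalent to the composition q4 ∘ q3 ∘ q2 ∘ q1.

q2 · q1 = 0.3709 + 0.4794i + 0.7951j + 0.0206k
q3 · q2 · q1 = -0.1418 - 0.5206i - 0.5263j + 0.6571k
q4 · q3 · q2 · q1 = -0.0245 + 0.0469i + 0.8814j - 0.4695k
-0.0245 + 0.0469i + 0.8814j - 0.4695k


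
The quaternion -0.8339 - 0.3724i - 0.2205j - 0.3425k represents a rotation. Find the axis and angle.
axis = (-0.6747, -0.3995, -0.6206), θ = 293°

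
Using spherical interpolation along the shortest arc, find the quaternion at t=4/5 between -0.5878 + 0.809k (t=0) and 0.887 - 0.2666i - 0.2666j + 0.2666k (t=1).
-0.9419 + 0.2368i + 0.2368j - 0.025k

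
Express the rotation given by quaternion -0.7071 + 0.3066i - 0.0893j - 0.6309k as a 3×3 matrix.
[[0.188, -0.947, -0.2606], [0.8375, 0.0159, 0.5463], [-0.5132, -0.3209, 0.796]]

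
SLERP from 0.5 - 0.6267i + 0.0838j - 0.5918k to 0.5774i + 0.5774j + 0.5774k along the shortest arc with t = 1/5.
0.4188 - 0.6552i - 0.0601j - 0.6259k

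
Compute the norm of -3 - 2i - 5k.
√38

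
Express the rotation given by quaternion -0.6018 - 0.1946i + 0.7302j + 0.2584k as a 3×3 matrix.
[[-0.1999, 0.0268, -0.9794], [-0.5952, 0.7907, 0.1431], [0.7783, 0.6116, -0.1421]]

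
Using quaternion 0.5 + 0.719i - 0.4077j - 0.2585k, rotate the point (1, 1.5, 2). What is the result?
(-1.517, -2.113, 0.698)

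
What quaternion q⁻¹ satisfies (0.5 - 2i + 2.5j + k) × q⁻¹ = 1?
0.0435 + 0.1739i - 0.2174j - 0.087k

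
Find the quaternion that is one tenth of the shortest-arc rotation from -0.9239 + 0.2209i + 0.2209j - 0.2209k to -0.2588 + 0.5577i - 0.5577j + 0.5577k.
-0.9363 + 0.2962i + 0.1334j - 0.1334k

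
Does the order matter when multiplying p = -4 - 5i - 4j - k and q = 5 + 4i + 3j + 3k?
Yes: pq = 15 - 50i - 21j - 16k ≠ 15 - 32i - 43j - 18k = qp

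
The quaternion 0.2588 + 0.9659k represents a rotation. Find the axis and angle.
axis = (0, 0, 1), θ = 5π/6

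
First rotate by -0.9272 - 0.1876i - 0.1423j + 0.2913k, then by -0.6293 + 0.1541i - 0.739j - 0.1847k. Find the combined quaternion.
0.561 - 0.2664i + 0.7645j - 0.1726k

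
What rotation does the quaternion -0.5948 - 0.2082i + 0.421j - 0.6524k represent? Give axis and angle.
axis = (-0.259, 0.5237, -0.8116), θ = 253°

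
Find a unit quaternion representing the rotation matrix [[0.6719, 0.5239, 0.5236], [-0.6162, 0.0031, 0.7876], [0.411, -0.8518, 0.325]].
0.7071 - 0.5796i + 0.0398j - 0.4031k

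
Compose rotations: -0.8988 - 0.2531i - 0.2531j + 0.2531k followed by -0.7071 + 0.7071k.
0.4566 + 0.3579i - 0.8145k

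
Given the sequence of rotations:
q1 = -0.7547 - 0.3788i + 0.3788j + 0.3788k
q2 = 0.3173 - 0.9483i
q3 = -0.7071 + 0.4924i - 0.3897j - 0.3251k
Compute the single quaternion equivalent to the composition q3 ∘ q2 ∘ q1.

q2 · q1 = -0.5987 + 0.5955i + 0.4794j - 0.239k
q3 · q2 · q1 = 0.2392 - 0.4669i - 0.1816j + 0.8318k
0.2392 - 0.4669i - 0.1816j + 0.8318k


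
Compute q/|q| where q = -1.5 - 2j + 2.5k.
-0.4243 - 0.5657j + 0.7071k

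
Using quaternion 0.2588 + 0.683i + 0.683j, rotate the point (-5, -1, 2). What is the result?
(-0.561, -5.439, -0.318)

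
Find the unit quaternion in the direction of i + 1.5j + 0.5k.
0.5345i + 0.8018j + 0.2673k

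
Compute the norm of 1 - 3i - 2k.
√14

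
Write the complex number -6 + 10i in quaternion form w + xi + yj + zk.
-6 + 10i + 0j + 0k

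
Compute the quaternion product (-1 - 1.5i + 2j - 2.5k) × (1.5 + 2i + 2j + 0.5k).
-1.25 + 1.75i - 3.25j - 11.25k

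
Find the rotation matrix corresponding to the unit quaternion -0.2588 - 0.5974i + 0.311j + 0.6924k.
[[-0.1523, -0.0132, -0.9883], [-0.73, -0.6726, 0.1215], [-0.6663, 0.7399, 0.0928]]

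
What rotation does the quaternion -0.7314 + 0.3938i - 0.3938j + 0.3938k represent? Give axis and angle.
axis = (√3/3, -√3/3, √3/3), θ = 274°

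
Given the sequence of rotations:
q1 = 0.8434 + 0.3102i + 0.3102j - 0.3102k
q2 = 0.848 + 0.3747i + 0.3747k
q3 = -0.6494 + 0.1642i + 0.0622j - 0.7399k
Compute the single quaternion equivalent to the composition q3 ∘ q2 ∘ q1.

q2 · q1 = 0.7152 + 0.4628i + 0.4955j + 0.1692k
q3 · q2 · q1 = -0.4461 + 0.194i - 0.6475j - 0.5865k
-0.4461 + 0.194i - 0.6475j - 0.5865k


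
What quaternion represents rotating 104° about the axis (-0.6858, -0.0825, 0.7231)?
0.6157 - 0.5404i - 0.065j + 0.5698k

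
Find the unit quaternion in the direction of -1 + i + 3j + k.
-0.2887 + 0.2887i + 0.866j + 0.2887k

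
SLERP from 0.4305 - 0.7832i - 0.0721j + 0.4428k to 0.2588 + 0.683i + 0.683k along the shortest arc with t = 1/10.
0.3807 - 0.8606i - 0.0701j + 0.331k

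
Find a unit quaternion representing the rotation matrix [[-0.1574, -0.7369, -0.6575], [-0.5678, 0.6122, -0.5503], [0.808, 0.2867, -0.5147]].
-0.4848 - 0.4316i + 0.7557j - 0.0872k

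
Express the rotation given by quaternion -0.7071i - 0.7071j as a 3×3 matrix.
[[0, 1, 0], [1, 0, 0], [0, 0, -1]]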